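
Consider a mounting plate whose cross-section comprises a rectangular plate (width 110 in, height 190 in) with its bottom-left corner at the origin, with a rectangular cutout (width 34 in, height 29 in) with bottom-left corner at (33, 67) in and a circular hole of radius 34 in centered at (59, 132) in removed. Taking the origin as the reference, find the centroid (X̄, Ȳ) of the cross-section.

X̄ = 54.41 in, Ȳ = 87.56 in

Part | A | x̄ᵢ | ȳᵢ | A·x̄ᵢ | A·ȳᵢ
plate | 20900.00 | 55.00 | 95.00 | 1149500.00 | 1985500.00
hole 1 | -986.00 | 50.00 | 81.50 | -49300.00 | -80359.00
hole 2 | -3631.68 | 59.00 | 132.00 | -214269.19 | -479381.91
Σ | 16282.32 |  |  | 885930.81 | 1425759.09
X̄ = 885930.81 / 16282.32 = 54.41 in
Ȳ = 1425759.09 / 16282.32 = 87.56 in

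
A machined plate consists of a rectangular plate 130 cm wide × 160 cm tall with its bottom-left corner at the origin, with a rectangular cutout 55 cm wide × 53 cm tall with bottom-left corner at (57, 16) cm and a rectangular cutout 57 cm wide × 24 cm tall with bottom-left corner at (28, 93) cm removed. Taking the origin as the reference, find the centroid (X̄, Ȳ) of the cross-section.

X̄ = 62.26 cm, Ȳ = 84.55 cm

plate: A = 130 × 160 = 20800.00, centroid at (65.00, 80.00).
hole 1: A = −(55 × 53) = -2915.00, centroid at (84.50, 42.50).
hole 2: A = −(57 × 24) = -1368.00, centroid at (56.50, 105.00).
ΣA = 16517.00 cm², ΣAX̄ = 1028390.50 cm³, ΣAȲ = 1396472.50 cm³.
X̄ = 1028390.50/16517.00 = 62.26 cm; Ȳ = 1396472.50/16517.00 = 84.55 cm.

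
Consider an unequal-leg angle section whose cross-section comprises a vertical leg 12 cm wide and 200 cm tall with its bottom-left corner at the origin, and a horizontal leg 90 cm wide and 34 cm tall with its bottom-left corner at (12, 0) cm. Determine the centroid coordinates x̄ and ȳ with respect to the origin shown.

Part | A | x̄ᵢ | ȳᵢ | A·x̄ᵢ | A·ȳᵢ
vertical leg | 2400.00 | 6.00 | 100.00 | 14400.00 | 240000.00
horizontal leg | 3060.00 | 57.00 | 17.00 | 174420.00 | 52020.00
Σ | 5460.00 |  |  | 188820.00 | 292020.00
x̄ = 188820.00 / 5460.00 = 34.58 cm
ȳ = 292020.00 / 5460.00 = 53.48 cm

x̄ = 34.58 cm, ȳ = 53.48 cm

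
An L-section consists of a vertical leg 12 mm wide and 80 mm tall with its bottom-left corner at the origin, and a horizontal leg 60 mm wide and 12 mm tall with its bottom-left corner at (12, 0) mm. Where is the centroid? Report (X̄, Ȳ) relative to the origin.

X̄ = 21.43 mm, Ȳ = 25.43 mm

vertical leg: A = 12 × 80 = 960.00, centroid at (6.00, 40.00).
horizontal leg: A = 60 × 12 = 720.00, centroid at (42.00, 6.00).
ΣA = 1680.00 mm²
ΣAX̄ = (960.00)(6.00) + (720.00)(42.00) = 36000.00 mm³
ΣAȲ = (960.00)(40.00) + (720.00)(6.00) = 42720.00 mm³
X̄ = 36000.00 / 1680.00 = 21.43 mm
Ȳ = 42720.00 / 1680.00 = 25.43 mm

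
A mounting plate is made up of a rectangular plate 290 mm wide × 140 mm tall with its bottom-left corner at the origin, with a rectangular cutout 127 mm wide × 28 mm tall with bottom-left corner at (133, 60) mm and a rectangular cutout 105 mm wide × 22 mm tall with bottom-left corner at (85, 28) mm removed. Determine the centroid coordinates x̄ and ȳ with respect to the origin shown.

x̄ = 140.23 mm, ȳ = 71.65 mm

plate: A = 290 × 140 = 40600.00, centroid at (145.00, 70.00).
hole 1: A = −(127 × 28) = -3556.00, centroid at (196.50, 74.00).
hole 2: A = −(105 × 22) = -2310.00, centroid at (137.50, 39.00).
ΣA = 34734.00 mm²
ΣAx̄ = (40600.00)(145.00) + (-3556.00)(196.50) + (-2310.00)(137.50) = 4870621.00 mm³
ΣAȳ = (40600.00)(70.00) + (-3556.00)(74.00) + (-2310.00)(39.00) = 2488766.00 mm³
x̄ = 4870621.00 / 34734.00 = 140.23 mm
ȳ = 2488766.00 / 34734.00 = 71.65 mm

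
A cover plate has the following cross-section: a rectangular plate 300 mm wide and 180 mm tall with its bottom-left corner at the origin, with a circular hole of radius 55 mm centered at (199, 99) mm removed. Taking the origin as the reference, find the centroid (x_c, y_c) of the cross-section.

x_c = 139.53 mm, y_c = 88.08 mm

Part | A | x̄ᵢ | ȳᵢ | A·x̄ᵢ | A·ȳᵢ
plate | 54000.00 | 150.00 | 90.00 | 8100000.00 | 4860000.00
hole | -9503.32 | 199.00 | 99.00 | -1891160.24 | -940828.46
Σ | 44496.68 |  |  | 6208839.76 | 3919171.54
x_c = 6208839.76 / 44496.68 = 139.53 mm
y_c = 3919171.54 / 44496.68 = 88.08 mm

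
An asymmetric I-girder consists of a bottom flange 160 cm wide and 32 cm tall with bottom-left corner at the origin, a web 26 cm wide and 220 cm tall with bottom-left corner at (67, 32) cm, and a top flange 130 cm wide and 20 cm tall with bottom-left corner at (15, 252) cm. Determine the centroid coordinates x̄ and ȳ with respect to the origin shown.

x̄ = 80.00 cm, ȳ = 117.21 cm

Part | A | x̄ᵢ | ȳᵢ | A·x̄ᵢ | A·ȳᵢ
bottom flange | 5120.00 | 80.00 | 16.00 | 409600.00 | 81920.00
web | 5720.00 | 80.00 | 142.00 | 457600.00 | 812240.00
top flange | 2600.00 | 80.00 | 262.00 | 208000.00 | 681200.00
Σ | 13440.00 |  |  | 1075200.00 | 1575360.00
x̄ = 1075200.00 / 13440.00 = 80.00 cm
ȳ = 1575360.00 / 13440.00 = 117.21 cm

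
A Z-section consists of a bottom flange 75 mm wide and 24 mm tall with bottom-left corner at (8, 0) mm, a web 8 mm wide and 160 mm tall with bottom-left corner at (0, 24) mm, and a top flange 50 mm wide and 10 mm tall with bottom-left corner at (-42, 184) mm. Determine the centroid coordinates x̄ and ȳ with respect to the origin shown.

x̄ = 21.93 mm, ȳ = 69.61 mm

bottom flange: A = 75 × 24 = 1800.00, centroid at (45.50, 12.00).
web: A = 8 × 160 = 1280.00, centroid at (4.00, 104.00).
top flange: A = 50 × 10 = 500.00, centroid at (-17.00, 189.00).
ΣA = 3580.00 mm², ΣAx̄ = 78520.00 mm³, ΣAȳ = 249220.00 mm³.
x̄ = 78520.00/3580.00 = 21.93 mm; ȳ = 249220.00/3580.00 = 69.61 mm.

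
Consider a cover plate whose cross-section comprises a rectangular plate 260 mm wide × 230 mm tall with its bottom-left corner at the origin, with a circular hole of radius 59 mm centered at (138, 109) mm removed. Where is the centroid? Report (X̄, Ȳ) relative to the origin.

plate: A = 260 × 230 = 59800.00, centroid at (130.00, 115.00).
hole: A = −π·59² = -10935.88, centroid at (138.00, 109.00).
ΣA = 48864.12 mm², ΣAX̄ = 6264848.00 mm³, ΣAȲ = 5684988.64 mm³.
X̄ = 6264848.00/48864.12 = 128.21 mm; Ȳ = 5684988.64/48864.12 = 116.34 mm.

X̄ = 128.21 mm, Ȳ = 116.34 mm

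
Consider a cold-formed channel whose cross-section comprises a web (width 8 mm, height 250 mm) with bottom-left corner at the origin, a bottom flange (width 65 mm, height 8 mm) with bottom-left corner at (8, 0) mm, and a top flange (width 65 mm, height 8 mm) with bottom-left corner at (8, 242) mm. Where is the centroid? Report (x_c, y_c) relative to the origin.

web: A = 8 × 250 = 2000.00, centroid at (4.00, 125.00).
bottom flange: A = 65 × 8 = 520.00, centroid at (40.50, 4.00).
top flange: A = 65 × 8 = 520.00, centroid at (40.50, 246.00).
ΣA = 3040.00 mm²
ΣAx_c = (2000.00)(4.00) + (520.00)(40.50) + (520.00)(40.50) = 50120.00 mm³
ΣAy_c = (2000.00)(125.00) + (520.00)(4.00) + (520.00)(246.00) = 380000.00 mm³
x_c = 50120.00 / 3040.00 = 16.49 mm
y_c = 380000.00 / 3040.00 = 125.00 mm

x_c = 16.49 mm, y_c = 125.00 mm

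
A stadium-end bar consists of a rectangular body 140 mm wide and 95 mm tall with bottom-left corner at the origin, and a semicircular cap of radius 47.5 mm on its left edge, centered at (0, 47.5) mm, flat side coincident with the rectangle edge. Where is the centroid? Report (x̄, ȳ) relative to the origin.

x̄ = 51.03 mm, ȳ = 47.50 mm

Part | A | x̄ᵢ | ȳᵢ | A·x̄ᵢ | A·ȳᵢ
rectangular body | 13300.00 | 70.00 | 47.50 | 931000.00 | 631750.00
semicircular end | 3544.11 | -20.16 | 47.50 | -71447.92 | 168345.19
Σ | 16844.11 |  |  | 859552.08 | 800095.19
x̄ = 859552.08 / 16844.11 = 51.03 mm
ȳ = 800095.19 / 16844.11 = 47.50 mm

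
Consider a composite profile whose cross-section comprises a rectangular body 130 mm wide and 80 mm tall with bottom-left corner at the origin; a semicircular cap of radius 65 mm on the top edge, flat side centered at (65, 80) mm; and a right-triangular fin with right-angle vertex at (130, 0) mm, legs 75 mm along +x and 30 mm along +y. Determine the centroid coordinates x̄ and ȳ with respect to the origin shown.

x̄ = 70.57 mm, ȳ = 62.84 mm

Part | A | x̄ᵢ | ȳᵢ | A·x̄ᵢ | A·ȳᵢ
rectangular body | 10400.00 | 65.00 | 40.00 | 676000.00 | 416000.00
semicircular top | 6636.61 | 65.00 | 107.59 | 431379.94 | 714012.49
triangular fin | 1125.00 | 155.00 | 10.00 | 174375.00 | 11250.00
Σ | 18161.61 |  |  | 1281754.94 | 1141262.49
x̄ = 1281754.94 / 18161.61 = 70.57 mm
ȳ = 1141262.49 / 18161.61 = 62.84 mm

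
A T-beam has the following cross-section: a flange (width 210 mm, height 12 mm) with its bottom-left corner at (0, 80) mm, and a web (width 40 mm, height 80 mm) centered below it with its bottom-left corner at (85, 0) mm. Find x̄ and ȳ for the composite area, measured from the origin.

web: A = 40 × 80 = 3200.00, centroid at (105.00, 40.00).
flange: A = 210 × 12 = 2520.00, centroid at (105.00, 86.00).
ΣA = 5720.00 mm²
ΣAx̄ = (3200.00)(105.00) + (2520.00)(105.00) = 600600.00 mm³
ΣAȳ = (3200.00)(40.00) + (2520.00)(86.00) = 344720.00 mm³
x̄ = 600600.00 / 5720.00 = 105.00 mm
ȳ = 344720.00 / 5720.00 = 60.27 mm

x̄ = 105.00 mm, ȳ = 60.27 mm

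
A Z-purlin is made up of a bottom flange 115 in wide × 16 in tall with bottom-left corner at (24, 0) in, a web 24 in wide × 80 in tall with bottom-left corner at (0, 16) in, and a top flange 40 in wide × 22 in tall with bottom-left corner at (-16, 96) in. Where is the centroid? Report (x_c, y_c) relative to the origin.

x_c = 38.04 in, y_c = 46.64 in

bottom flange: A = 115 × 16 = 1840.00, centroid at (81.50, 8.00).
web: A = 24 × 80 = 1920.00, centroid at (12.00, 56.00).
top flange: A = 40 × 22 = 880.00, centroid at (4.00, 107.00).
ΣA = 4640.00 in²
ΣAx_c = (1840.00)(81.50) + (1920.00)(12.00) + (880.00)(4.00) = 176520.00 in³
ΣAy_c = (1840.00)(8.00) + (1920.00)(56.00) + (880.00)(107.00) = 216400.00 in³
x_c = 176520.00 / 4640.00 = 38.04 in
y_c = 216400.00 / 4640.00 = 46.64 in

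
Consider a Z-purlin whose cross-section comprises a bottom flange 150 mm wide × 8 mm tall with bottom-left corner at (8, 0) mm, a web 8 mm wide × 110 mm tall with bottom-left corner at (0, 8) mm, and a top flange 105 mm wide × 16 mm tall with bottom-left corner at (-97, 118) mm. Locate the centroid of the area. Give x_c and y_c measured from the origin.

x_c = 7.54 mm, y_c = 72.32 mm

bottom flange: A = 150 × 8 = 1200.00, centroid at (83.00, 4.00).
web: A = 8 × 110 = 880.00, centroid at (4.00, 63.00).
top flange: A = 105 × 16 = 1680.00, centroid at (-44.50, 126.00).
ΣA = 3760.00 mm²
ΣAx_c = (1200.00)(83.00) + (880.00)(4.00) + (1680.00)(-44.50) = 28360.00 mm³
ΣAy_c = (1200.00)(4.00) + (880.00)(63.00) + (1680.00)(126.00) = 271920.00 mm³
x_c = 28360.00 / 3760.00 = 7.54 mm
y_c = 271920.00 / 3760.00 = 72.32 mm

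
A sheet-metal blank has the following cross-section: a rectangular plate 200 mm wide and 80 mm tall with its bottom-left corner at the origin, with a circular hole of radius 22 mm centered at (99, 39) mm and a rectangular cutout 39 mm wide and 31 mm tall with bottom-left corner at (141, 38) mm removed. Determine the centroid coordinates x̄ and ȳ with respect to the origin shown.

x̄ = 94.60 mm, ȳ = 38.88 mm

plate: A = 200 × 80 = 16000.00, centroid at (100.00, 40.00).
hole 1: A = −π·22² = -1520.53, centroid at (99.00, 39.00).
hole 2: A = −(39 × 31) = -1209.00, centroid at (160.50, 53.50).
ΣA = 13270.47 mm², ΣAx̄ = 1255422.95 mm³, ΣAȳ = 516017.80 mm³.
x̄ = 1255422.95/13270.47 = 94.60 mm; ȳ = 516017.80/13270.47 = 38.88 mm.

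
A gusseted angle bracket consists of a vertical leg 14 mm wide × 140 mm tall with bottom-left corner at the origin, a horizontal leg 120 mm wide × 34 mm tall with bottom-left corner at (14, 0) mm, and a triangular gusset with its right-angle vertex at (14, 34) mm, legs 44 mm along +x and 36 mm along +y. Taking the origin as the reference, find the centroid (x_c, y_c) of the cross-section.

x_c = 49.52 mm, y_c = 35.57 mm

vertical leg: A = 14 × 140 = 1960.00, centroid at (7.00, 70.00).
horizontal leg: A = 120 × 34 = 4080.00, centroid at (74.00, 17.00).
gusset: A = ½·44·36 = 792.00, centroid at (28.67, 46.00).
ΣA = 6832.00 mm²
ΣAx_c = (1960.00)(7.00) + (4080.00)(74.00) + (792.00)(28.67) = 338344.00 mm³
ΣAy_c = (1960.00)(70.00) + (4080.00)(17.00) + (792.00)(46.00) = 242992.00 mm³
x_c = 338344.00 / 6832.00 = 49.52 mm
y_c = 242992.00 / 6832.00 = 35.57 mm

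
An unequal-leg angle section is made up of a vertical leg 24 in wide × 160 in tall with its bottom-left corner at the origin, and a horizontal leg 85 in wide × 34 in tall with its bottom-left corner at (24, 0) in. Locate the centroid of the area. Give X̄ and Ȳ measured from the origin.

X̄ = 35.40 in, Ȳ = 52.95 in

Part | A | x̄ᵢ | ȳᵢ | A·x̄ᵢ | A·ȳᵢ
vertical leg | 3840.00 | 12.00 | 80.00 | 46080.00 | 307200.00
horizontal leg | 2890.00 | 66.50 | 17.00 | 192185.00 | 49130.00
Σ | 6730.00 |  |  | 238265.00 | 356330.00
X̄ = 238265.00 / 6730.00 = 35.40 in
Ȳ = 356330.00 / 6730.00 = 52.95 in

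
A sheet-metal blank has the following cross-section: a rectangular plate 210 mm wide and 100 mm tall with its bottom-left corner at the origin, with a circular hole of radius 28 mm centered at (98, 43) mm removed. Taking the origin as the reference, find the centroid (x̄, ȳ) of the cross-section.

Part | A | x̄ᵢ | ȳᵢ | A·x̄ᵢ | A·ȳᵢ
plate | 21000.00 | 105.00 | 50.00 | 2205000.00 | 1050000.00
hole | -2463.01 | 98.00 | 43.00 | -241374.85 | -105909.37
Σ | 18536.99 |  |  | 1963625.15 | 944090.63
x̄ = 1963625.15 / 18536.99 = 105.93 mm
ȳ = 944090.63 / 18536.99 = 50.93 mm

x̄ = 105.93 mm, ȳ = 50.93 mm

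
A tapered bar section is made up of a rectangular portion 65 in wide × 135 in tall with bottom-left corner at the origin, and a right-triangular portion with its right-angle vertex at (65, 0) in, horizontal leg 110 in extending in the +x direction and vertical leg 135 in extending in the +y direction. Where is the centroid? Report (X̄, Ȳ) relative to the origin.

X̄ = 64.20 in, Ȳ = 57.19 in

Part | A | x̄ᵢ | ȳᵢ | A·x̄ᵢ | A·ȳᵢ
rectangular portion | 8775.00 | 32.50 | 67.50 | 285187.50 | 592312.50
triangular portion | 7425.00 | 101.67 | 45.00 | 754875.00 | 334125.00
Σ | 16200.00 |  |  | 1040062.50 | 926437.50
X̄ = 1040062.50 / 16200.00 = 64.20 in
Ȳ = 926437.50 / 16200.00 = 57.19 in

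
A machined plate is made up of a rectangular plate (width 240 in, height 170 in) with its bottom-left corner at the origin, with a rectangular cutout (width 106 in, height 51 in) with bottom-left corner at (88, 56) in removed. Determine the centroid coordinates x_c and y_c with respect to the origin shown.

x_c = 116.79 in, y_c = 85.53 in

plate: A = 240 × 170 = 40800.00, centroid at (120.00, 85.00).
hole: A = −(106 × 51) = -5406.00, centroid at (141.00, 81.50).
ΣA = 35394.00 in²
ΣAx_c = (40800.00)(120.00) + (-5406.00)(141.00) = 4133754.00 in³
ΣAy_c = (40800.00)(85.00) + (-5406.00)(81.50) = 3027411.00 in³
x_c = 4133754.00 / 35394.00 = 116.79 in
y_c = 3027411.00 / 35394.00 = 85.53 in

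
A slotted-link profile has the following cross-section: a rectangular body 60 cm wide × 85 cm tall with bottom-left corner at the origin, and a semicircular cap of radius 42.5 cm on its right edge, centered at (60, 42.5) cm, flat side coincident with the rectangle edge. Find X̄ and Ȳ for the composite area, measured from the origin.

rectangular body: A = 60 × 85 = 5100.00, centroid at (30.00, 42.50).
semicircular end: A = ½π·42.5² = 2837.25, centroid at (78.04, 42.50).
ΣA = 7937.25 cm², ΣAX̄ = 374412.14 cm³, ΣAȲ = 337333.16 cm³.
X̄ = 374412.14/7937.25 = 47.17 cm; Ȳ = 337333.16/7937.25 = 42.50 cm.

X̄ = 47.17 cm, Ȳ = 42.50 cm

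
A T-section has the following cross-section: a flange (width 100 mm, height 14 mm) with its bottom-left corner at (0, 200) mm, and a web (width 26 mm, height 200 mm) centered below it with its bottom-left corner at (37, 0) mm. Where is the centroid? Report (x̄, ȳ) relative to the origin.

x̄ = 50.00 mm, ȳ = 122.70 mm

web: A = 26 × 200 = 5200.00, centroid at (50.00, 100.00).
flange: A = 100 × 14 = 1400.00, centroid at (50.00, 207.00).
ΣA = 6600.00 mm²
ΣAx̄ = (5200.00)(50.00) + (1400.00)(50.00) = 330000.00 mm³
ΣAȳ = (5200.00)(100.00) + (1400.00)(207.00) = 809800.00 mm³
x̄ = 330000.00 / 6600.00 = 50.00 mm
ȳ = 809800.00 / 6600.00 = 122.70 mm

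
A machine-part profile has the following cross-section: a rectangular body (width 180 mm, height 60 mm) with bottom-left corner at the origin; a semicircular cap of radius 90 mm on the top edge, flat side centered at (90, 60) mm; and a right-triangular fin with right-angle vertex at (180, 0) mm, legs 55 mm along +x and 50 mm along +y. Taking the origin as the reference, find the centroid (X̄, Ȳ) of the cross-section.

X̄ = 95.98 mm, Ȳ = 64.11 mm

rectangular body: A = 180 × 60 = 10800.00, centroid at (90.00, 30.00).
semicircular top: A = ½π·90² = 12723.45, centroid at (90.00, 98.20).
triangular fin: A = ½·55·50 = 1375.00, centroid at (198.33, 16.67).
ΣA = 24898.45 mm², ΣAX̄ = 2389818.86 mm³, ΣAȲ = 1596323.68 mm³.
X̄ = 2389818.86/24898.45 = 95.98 mm; Ȳ = 1596323.68/24898.45 = 64.11 mm.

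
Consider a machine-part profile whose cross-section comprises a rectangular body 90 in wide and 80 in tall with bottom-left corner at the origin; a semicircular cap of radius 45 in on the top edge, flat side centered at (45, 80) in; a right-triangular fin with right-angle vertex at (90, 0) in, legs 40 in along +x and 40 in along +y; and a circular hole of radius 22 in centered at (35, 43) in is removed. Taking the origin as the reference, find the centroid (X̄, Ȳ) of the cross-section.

X̄ = 51.40 in, Ȳ = 56.78 in

rectangular body: A = 90 × 80 = 7200.00, centroid at (45.00, 40.00).
semicircular top: A = ½π·45² = 3180.86, centroid at (45.00, 99.10).
triangular fin: A = ½·40·40 = 800.00, centroid at (103.33, 13.33).
hole: A = −π·22² = -1520.53, centroid at (35.00, 43.00).
ΣA = 9660.33 in², ΣAX̄ = 496586.90 in³, ΣAȲ = 548502.85 in³.
X̄ = 496586.90/9660.33 = 51.40 in; Ȳ = 548502.85/9660.33 = 56.78 in.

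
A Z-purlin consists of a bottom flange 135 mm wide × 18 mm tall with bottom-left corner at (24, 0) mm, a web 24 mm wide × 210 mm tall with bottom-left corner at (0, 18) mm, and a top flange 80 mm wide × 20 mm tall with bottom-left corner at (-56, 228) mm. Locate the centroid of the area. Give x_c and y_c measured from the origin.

x_c = 28.36 mm, y_c = 112.74 mm

bottom flange: A = 135 × 18 = 2430.00, centroid at (91.50, 9.00).
web: A = 24 × 210 = 5040.00, centroid at (12.00, 123.00).
top flange: A = 80 × 20 = 1600.00, centroid at (-16.00, 238.00).
ΣA = 9070.00 mm², ΣAx_c = 257225.00 mm³, ΣAy_c = 1022590.00 mm³.
x_c = 257225.00/9070.00 = 28.36 mm; y_c = 1022590.00/9070.00 = 112.74 mm.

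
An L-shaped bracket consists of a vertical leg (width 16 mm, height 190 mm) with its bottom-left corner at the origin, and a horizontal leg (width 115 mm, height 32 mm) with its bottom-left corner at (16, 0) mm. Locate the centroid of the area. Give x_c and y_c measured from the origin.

Part | A | x̄ᵢ | ȳᵢ | A·x̄ᵢ | A·ȳᵢ
vertical leg | 3040.00 | 8.00 | 95.00 | 24320.00 | 288800.00
horizontal leg | 3680.00 | 73.50 | 16.00 | 270480.00 | 58880.00
Σ | 6720.00 |  |  | 294800.00 | 347680.00
x_c = 294800.00 / 6720.00 = 43.87 mm
y_c = 347680.00 / 6720.00 = 51.74 mm

x_c = 43.87 mm, y_c = 51.74 mm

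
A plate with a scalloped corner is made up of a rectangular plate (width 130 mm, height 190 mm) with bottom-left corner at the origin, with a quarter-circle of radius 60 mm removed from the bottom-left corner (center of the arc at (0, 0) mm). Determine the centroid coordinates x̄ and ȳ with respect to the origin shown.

x̄ = 70.11 mm, ȳ = 103.99 mm

plate: A = 130 × 190 = 24700.00, centroid at (65.00, 95.00).
removed quarter-circle: A = −¼π·60² = -2827.43, centroid at (25.46, 25.46).
ΣA = 21872.57 mm²
ΣAx̄ = (24700.00)(65.00) + (-2827.43)(25.46) = 1533500.00 mm³
ΣAȳ = (24700.00)(95.00) + (-2827.43)(25.46) = 2274500.00 mm³
x̄ = 1533500.00 / 21872.57 = 70.11 mm
ȳ = 2274500.00 / 21872.57 = 103.99 mm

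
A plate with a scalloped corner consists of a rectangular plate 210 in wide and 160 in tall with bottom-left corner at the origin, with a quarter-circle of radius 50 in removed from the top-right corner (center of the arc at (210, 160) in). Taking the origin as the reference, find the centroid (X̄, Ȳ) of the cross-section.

plate: A = 210 × 160 = 33600.00, centroid at (105.00, 80.00).
removed quarter-circle: A = −¼π·50² = -1963.50, centroid at (188.78, 138.78).
ΣA = 31636.50 in², ΣAX̄ = 3157332.63 in³, ΣAȲ = 2415507.40 in³.
X̄ = 3157332.63/31636.50 = 99.80 in; Ȳ = 2415507.40/31636.50 = 76.35 in.

X̄ = 99.80 in, Ȳ = 76.35 in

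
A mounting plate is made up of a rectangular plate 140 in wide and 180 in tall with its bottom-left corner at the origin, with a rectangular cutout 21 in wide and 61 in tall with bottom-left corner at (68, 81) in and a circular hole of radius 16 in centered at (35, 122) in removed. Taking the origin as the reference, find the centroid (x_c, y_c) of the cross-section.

x_c = 70.75 in, y_c = 87.70 in

plate: A = 140 × 180 = 25200.00, centroid at (70.00, 90.00).
hole 1: A = −(21 × 61) = -1281.00, centroid at (78.50, 111.50).
hole 2: A = −π·16² = -804.25, centroid at (35.00, 122.00).
ΣA = 23114.75 in², ΣAx_c = 1635292.83 in³, ΣAy_c = 2027050.28 in³.
x_c = 1635292.83/23114.75 = 70.75 in; y_c = 2027050.28/23114.75 = 87.70 in.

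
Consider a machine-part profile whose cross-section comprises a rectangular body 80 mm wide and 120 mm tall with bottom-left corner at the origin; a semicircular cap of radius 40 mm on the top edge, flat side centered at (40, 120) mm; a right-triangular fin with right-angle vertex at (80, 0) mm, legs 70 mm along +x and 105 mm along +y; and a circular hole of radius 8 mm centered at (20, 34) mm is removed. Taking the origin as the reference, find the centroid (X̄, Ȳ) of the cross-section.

X̄ = 55.19 mm, Ȳ = 66.85 mm

Part | A | x̄ᵢ | ȳᵢ | A·x̄ᵢ | A·ȳᵢ
rectangular body | 9600.00 | 40.00 | 60.00 | 384000.00 | 576000.00
semicircular top | 2513.27 | 40.00 | 136.98 | 100530.96 | 344259.56
triangular fin | 3675.00 | 103.33 | 35.00 | 379750.00 | 128625.00
hole | -201.06 | 20.00 | 34.00 | -4021.24 | -6836.11
Σ | 15587.21 |  |  | 860259.73 | 1042048.46
X̄ = 860259.73 / 15587.21 = 55.19 mm
Ȳ = 1042048.46 / 15587.21 = 66.85 mm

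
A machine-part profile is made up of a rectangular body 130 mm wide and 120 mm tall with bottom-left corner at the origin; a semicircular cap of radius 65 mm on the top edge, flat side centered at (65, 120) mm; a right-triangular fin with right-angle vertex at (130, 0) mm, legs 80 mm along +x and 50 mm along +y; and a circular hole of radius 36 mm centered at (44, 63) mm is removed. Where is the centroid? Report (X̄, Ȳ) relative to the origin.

X̄ = 78.33 mm, Ȳ = 83.92 mm

Part | A | x̄ᵢ | ȳᵢ | A·x̄ᵢ | A·ȳᵢ
rectangular body | 15600.00 | 65.00 | 60.00 | 1014000.00 | 936000.00
semicircular top | 6636.61 | 65.00 | 147.59 | 431379.94 | 979477.07
triangular fin | 2000.00 | 156.67 | 16.67 | 313333.33 | 33333.33
hole | -4071.50 | 44.00 | 63.00 | -179146.18 | -256504.76
Σ | 20165.11 |  |  | 1579567.10 | 1692305.65
X̄ = 1579567.10 / 20165.11 = 78.33 mm
Ȳ = 1692305.65 / 20165.11 = 83.92 mm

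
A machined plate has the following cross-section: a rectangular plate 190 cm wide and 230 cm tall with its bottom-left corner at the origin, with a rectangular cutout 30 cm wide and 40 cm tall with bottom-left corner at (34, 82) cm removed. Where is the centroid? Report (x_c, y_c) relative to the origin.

Part | A | x̄ᵢ | ȳᵢ | A·x̄ᵢ | A·ȳᵢ
plate | 43700.00 | 95.00 | 115.00 | 4151500.00 | 5025500.00
hole | -1200.00 | 49.00 | 102.00 | -58800.00 | -122400.00
Σ | 42500.00 |  |  | 4092700.00 | 4903100.00
x_c = 4092700.00 / 42500.00 = 96.30 cm
y_c = 4903100.00 / 42500.00 = 115.37 cm

x_c = 96.30 cm, y_c = 115.37 cm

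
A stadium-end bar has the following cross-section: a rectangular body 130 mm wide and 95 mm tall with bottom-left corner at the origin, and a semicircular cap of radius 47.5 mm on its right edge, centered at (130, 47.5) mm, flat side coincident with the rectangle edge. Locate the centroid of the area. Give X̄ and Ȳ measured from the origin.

X̄ = 83.99 mm, Ȳ = 47.50 mm

rectangular body: A = 130 × 95 = 12350.00, centroid at (65.00, 47.50).
semicircular end: A = ½π·47.5² = 3544.11, centroid at (150.16, 47.50).
ΣA = 15894.11 mm²
ΣAX̄ = (12350.00)(65.00) + (3544.11)(150.16) = 1334932.11 mm³
ΣAȲ = (12350.00)(47.50) + (3544.11)(47.50) = 754970.19 mm³
X̄ = 1334932.11 / 15894.11 = 83.99 mm
Ȳ = 754970.19 / 15894.11 = 47.50 mm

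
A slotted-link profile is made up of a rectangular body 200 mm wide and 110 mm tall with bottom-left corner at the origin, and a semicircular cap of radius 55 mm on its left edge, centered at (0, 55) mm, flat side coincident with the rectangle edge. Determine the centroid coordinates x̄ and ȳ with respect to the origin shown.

Part | A | x̄ᵢ | ȳᵢ | A·x̄ᵢ | A·ȳᵢ
rectangular body | 22000.00 | 100.00 | 55.00 | 2200000.00 | 1210000.00
semicircular end | 4751.66 | -23.34 | 55.00 | -110916.67 | 261341.24
Σ | 26751.66 |  |  | 2089083.33 | 1471341.24
x̄ = 2089083.33 / 26751.66 = 78.09 mm
ȳ = 1471341.24 / 26751.66 = 55.00 mm

x̄ = 78.09 mm, ȳ = 55.00 mm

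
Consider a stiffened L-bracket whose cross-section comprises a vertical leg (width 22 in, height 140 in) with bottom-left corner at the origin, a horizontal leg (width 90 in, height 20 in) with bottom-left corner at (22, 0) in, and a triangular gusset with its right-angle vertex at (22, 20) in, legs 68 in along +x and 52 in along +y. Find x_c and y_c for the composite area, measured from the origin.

Part | A | x̄ᵢ | ȳᵢ | A·x̄ᵢ | A·ȳᵢ
vertical leg | 3080.00 | 11.00 | 70.00 | 33880.00 | 215600.00
horizontal leg | 1800.00 | 67.00 | 10.00 | 120600.00 | 18000.00
gusset | 1768.00 | 44.67 | 37.33 | 78970.67 | 66005.33
Σ | 6648.00 |  |  | 233450.67 | 299605.33
x_c = 233450.67 / 6648.00 = 35.12 in
y_c = 299605.33 / 6648.00 = 45.07 in

x_c = 35.12 in, y_c = 45.07 in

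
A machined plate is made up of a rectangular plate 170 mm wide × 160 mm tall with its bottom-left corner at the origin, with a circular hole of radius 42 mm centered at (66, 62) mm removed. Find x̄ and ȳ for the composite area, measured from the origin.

plate: A = 170 × 160 = 27200.00, centroid at (85.00, 80.00).
hole: A = −π·42² = -5541.77, centroid at (66.00, 62.00).
ΣA = 21658.23 mm²
ΣAx̄ = (27200.00)(85.00) + (-5541.77)(66.00) = 1946243.22 mm³
ΣAȳ = (27200.00)(80.00) + (-5541.77)(62.00) = 1832410.29 mm³
x̄ = 1946243.22 / 21658.23 = 89.86 mm
ȳ = 1832410.29 / 21658.23 = 84.61 mm

x̄ = 89.86 mm, ȳ = 84.61 mm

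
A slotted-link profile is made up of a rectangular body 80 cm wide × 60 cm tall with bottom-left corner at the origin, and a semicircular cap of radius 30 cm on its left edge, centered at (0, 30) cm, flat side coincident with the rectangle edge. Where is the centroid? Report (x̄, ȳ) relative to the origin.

rectangular body: A = 80 × 60 = 4800.00, centroid at (40.00, 30.00).
semicircular end: A = ½π·30² = 1413.72, centroid at (-12.73, 30.00).
ΣA = 6213.72 cm², ΣAx̄ = 174000.00 cm³, ΣAȳ = 186411.50 cm³.
x̄ = 174000.00/6213.72 = 28.00 cm; ȳ = 186411.50/6213.72 = 30.00 cm.

x̄ = 28.00 cm, ȳ = 30.00 cm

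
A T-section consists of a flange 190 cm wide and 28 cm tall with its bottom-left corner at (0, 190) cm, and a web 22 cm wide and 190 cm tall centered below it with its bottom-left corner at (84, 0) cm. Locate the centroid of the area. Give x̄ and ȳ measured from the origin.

web: A = 22 × 190 = 4180.00, centroid at (95.00, 95.00).
flange: A = 190 × 28 = 5320.00, centroid at (95.00, 204.00).
ΣA = 9500.00 cm²
ΣAx̄ = (4180.00)(95.00) + (5320.00)(95.00) = 902500.00 cm³
ΣAȳ = (4180.00)(95.00) + (5320.00)(204.00) = 1482380.00 cm³
x̄ = 902500.00 / 9500.00 = 95.00 cm
ȳ = 1482380.00 / 9500.00 = 156.04 cm

x̄ = 95.00 cm, ȳ = 156.04 cm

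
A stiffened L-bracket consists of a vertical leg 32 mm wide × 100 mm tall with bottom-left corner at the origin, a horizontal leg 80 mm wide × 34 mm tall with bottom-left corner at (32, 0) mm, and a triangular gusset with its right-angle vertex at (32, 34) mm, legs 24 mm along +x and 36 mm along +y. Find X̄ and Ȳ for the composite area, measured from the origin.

X̄ = 41.61 mm, Ȳ = 35.60 mm

Part | A | x̄ᵢ | ȳᵢ | A·x̄ᵢ | A·ȳᵢ
vertical leg | 3200.00 | 16.00 | 50.00 | 51200.00 | 160000.00
horizontal leg | 2720.00 | 72.00 | 17.00 | 195840.00 | 46240.00
gusset | 432.00 | 40.00 | 46.00 | 17280.00 | 19872.00
Σ | 6352.00 |  |  | 264320.00 | 226112.00
X̄ = 264320.00 / 6352.00 = 41.61 mm
Ȳ = 226112.00 / 6352.00 = 35.60 mm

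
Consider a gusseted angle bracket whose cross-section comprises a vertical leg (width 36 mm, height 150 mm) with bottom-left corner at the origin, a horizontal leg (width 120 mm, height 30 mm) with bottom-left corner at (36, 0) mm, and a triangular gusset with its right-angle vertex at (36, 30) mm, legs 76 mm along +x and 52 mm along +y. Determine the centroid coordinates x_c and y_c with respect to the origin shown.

x_c = 51.38 mm, y_c = 50.34 mm

vertical leg: A = 36 × 150 = 5400.00, centroid at (18.00, 75.00).
horizontal leg: A = 120 × 30 = 3600.00, centroid at (96.00, 15.00).
gusset: A = ½·76·52 = 1976.00, centroid at (61.33, 47.33).
ΣA = 10976.00 mm²
ΣAx_c = (5400.00)(18.00) + (3600.00)(96.00) + (1976.00)(61.33) = 563994.67 mm³
ΣAy_c = (5400.00)(75.00) + (3600.00)(15.00) + (1976.00)(47.33) = 552530.67 mm³
x_c = 563994.67 / 10976.00 = 51.38 mm
y_c = 552530.67 / 10976.00 = 50.34 mm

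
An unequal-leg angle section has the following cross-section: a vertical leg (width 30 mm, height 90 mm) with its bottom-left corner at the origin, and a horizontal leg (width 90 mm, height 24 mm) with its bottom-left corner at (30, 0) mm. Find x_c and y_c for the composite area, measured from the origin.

vertical leg: A = 30 × 90 = 2700.00, centroid at (15.00, 45.00).
horizontal leg: A = 90 × 24 = 2160.00, centroid at (75.00, 12.00).
ΣA = 4860.00 mm²
ΣAx_c = (2700.00)(15.00) + (2160.00)(75.00) = 202500.00 mm³
ΣAy_c = (2700.00)(45.00) + (2160.00)(12.00) = 147420.00 mm³
x_c = 202500.00 / 4860.00 = 41.67 mm
y_c = 147420.00 / 4860.00 = 30.33 mm

x_c = 41.67 mm, y_c = 30.33 mm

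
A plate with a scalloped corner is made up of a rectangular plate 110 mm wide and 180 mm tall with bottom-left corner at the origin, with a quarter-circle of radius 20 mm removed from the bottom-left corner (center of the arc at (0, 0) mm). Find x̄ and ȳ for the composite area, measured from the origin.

plate: A = 110 × 180 = 19800.00, centroid at (55.00, 90.00).
removed quarter-circle: A = −¼π·20² = -314.16, centroid at (8.49, 8.49).
ΣA = 19485.84 mm², ΣAx̄ = 1086333.33 mm³, ΣAȳ = 1779333.33 mm³.
x̄ = 1086333.33/19485.84 = 55.75 mm; ȳ = 1779333.33/19485.84 = 91.31 mm.

x̄ = 55.75 mm, ȳ = 91.31 mm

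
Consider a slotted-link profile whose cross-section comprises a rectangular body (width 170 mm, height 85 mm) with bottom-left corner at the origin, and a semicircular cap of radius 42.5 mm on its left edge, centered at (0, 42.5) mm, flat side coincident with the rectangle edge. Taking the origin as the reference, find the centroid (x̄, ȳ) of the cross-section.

x̄ = 68.09 mm, ȳ = 42.50 mm

Part | A | x̄ᵢ | ȳᵢ | A·x̄ᵢ | A·ȳᵢ
rectangular body | 14450.00 | 85.00 | 42.50 | 1228250.00 | 614125.00
semicircular end | 2837.25 | -18.04 | 42.50 | -51177.08 | 120583.16
Σ | 17287.25 |  |  | 1177072.92 | 734708.16
x̄ = 1177072.92 / 17287.25 = 68.09 mm
ȳ = 734708.16 / 17287.25 = 42.50 mm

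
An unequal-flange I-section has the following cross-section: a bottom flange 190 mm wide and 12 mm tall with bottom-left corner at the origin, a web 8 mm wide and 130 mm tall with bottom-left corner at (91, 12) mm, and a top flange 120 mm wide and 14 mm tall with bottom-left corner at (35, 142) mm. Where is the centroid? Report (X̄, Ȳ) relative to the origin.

Part | A | x̄ᵢ | ȳᵢ | A·x̄ᵢ | A·ȳᵢ
bottom flange | 2280.00 | 95.00 | 6.00 | 216600.00 | 13680.00
web | 1040.00 | 95.00 | 77.00 | 98800.00 | 80080.00
top flange | 1680.00 | 95.00 | 149.00 | 159600.00 | 250320.00
Σ | 5000.00 |  |  | 475000.00 | 344080.00
X̄ = 475000.00 / 5000.00 = 95.00 mm
Ȳ = 344080.00 / 5000.00 = 68.82 mm

X̄ = 95.00 mm, Ȳ = 68.82 mm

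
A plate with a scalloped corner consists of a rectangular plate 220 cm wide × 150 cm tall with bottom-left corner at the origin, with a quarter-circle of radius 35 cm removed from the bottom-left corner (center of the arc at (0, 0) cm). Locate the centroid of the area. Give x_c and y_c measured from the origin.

x_c = 112.86 cm, y_c = 76.81 cm

plate: A = 220 × 150 = 33000.00, centroid at (110.00, 75.00).
removed quarter-circle: A = −¼π·35² = -962.11, centroid at (14.85, 14.85).
ΣA = 32037.89 cm², ΣAx_c = 3615708.33 cm³, ΣAy_c = 2460708.33 cm³.
x_c = 3615708.33/32037.89 = 112.86 cm; y_c = 2460708.33/32037.89 = 76.81 cm.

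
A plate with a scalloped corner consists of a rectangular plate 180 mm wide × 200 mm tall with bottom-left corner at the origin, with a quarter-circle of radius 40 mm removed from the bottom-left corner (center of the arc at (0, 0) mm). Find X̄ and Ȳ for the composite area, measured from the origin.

X̄ = 92.64 mm, Ȳ = 103.00 mm

Part | A | x̄ᵢ | ȳᵢ | A·x̄ᵢ | A·ȳᵢ
plate | 36000.00 | 90.00 | 100.00 | 3240000.00 | 3600000.00
removed quarter-circle | -1256.64 | 16.98 | 16.98 | -21333.33 | -21333.33
Σ | 34743.36 |  |  | 3218666.67 | 3578666.67
X̄ = 3218666.67 / 34743.36 = 92.64 mm
Ȳ = 3578666.67 / 34743.36 = 103.00 mm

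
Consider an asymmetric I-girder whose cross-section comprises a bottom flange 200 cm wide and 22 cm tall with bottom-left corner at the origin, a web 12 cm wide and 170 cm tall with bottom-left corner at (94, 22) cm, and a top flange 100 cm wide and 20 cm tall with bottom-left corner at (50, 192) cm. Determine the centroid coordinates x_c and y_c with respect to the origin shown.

x_c = 100.00 cm, y_c = 79.46 cm

bottom flange: A = 200 × 22 = 4400.00, centroid at (100.00, 11.00).
web: A = 12 × 170 = 2040.00, centroid at (100.00, 107.00).
top flange: A = 100 × 20 = 2000.00, centroid at (100.00, 202.00).
ΣA = 8440.00 cm², ΣAx_c = 844000.00 cm³, ΣAy_c = 670680.00 cm³.
x_c = 844000.00/8440.00 = 100.00 cm; y_c = 670680.00/8440.00 = 79.46 cm.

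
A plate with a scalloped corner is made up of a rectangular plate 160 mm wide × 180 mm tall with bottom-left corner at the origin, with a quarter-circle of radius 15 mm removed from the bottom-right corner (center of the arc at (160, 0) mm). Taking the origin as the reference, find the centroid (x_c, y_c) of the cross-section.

x_c = 79.55 mm, y_c = 90.52 mm

plate: A = 160 × 180 = 28800.00, centroid at (80.00, 90.00).
removed quarter-circle: A = −¼π·15² = -176.71, centroid at (153.63, 6.37).
ΣA = 28623.29 mm², ΣAx_c = 2276850.67 mm³, ΣAy_c = 2590875.00 mm³.
x_c = 2276850.67/28623.29 = 79.55 mm; y_c = 2590875.00/28623.29 = 90.52 mm.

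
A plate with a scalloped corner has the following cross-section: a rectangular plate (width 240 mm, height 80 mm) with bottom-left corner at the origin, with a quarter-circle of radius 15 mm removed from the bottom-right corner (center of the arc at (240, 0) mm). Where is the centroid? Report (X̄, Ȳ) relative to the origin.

X̄ = 118.94 mm, Ȳ = 40.31 mm

plate: A = 240 × 80 = 19200.00, centroid at (120.00, 40.00).
removed quarter-circle: A = −¼π·15² = -176.71, centroid at (233.63, 6.37).
ΣA = 19023.29 mm²
ΣAX̄ = (19200.00)(120.00) + (-176.71)(233.63) = 2262713.50 mm³
ΣAȲ = (19200.00)(40.00) + (-176.71)(6.37) = 766875.00 mm³
X̄ = 2262713.50 / 19023.29 = 118.94 mm
Ȳ = 766875.00 / 19023.29 = 40.31 mm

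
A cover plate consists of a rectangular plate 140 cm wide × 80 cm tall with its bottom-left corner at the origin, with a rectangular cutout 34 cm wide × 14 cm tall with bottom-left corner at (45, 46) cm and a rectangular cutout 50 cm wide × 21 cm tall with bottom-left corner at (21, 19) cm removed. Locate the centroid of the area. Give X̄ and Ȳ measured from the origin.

X̄ = 73.00 cm, Ȳ = 40.50 cm

Part | A | x̄ᵢ | ȳᵢ | A·x̄ᵢ | A·ȳᵢ
plate | 11200.00 | 70.00 | 40.00 | 784000.00 | 448000.00
hole 1 | -476.00 | 62.00 | 53.00 | -29512.00 | -25228.00
hole 2 | -1050.00 | 46.00 | 29.50 | -48300.00 | -30975.00
Σ | 9674.00 |  |  | 706188.00 | 391797.00
X̄ = 706188.00 / 9674.00 = 73.00 cm
Ȳ = 391797.00 / 9674.00 = 40.50 cm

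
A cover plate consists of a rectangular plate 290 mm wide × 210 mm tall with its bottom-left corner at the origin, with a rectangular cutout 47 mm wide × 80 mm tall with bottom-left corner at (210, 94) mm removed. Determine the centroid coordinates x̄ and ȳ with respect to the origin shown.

Part | A | x̄ᵢ | ȳᵢ | A·x̄ᵢ | A·ȳᵢ
plate | 60900.00 | 145.00 | 105.00 | 8830500.00 | 6394500.00
hole | -3760.00 | 233.50 | 134.00 | -877960.00 | -503840.00
Σ | 57140.00 |  |  | 7952540.00 | 5890660.00
x̄ = 7952540.00 / 57140.00 = 139.18 mm
ȳ = 5890660.00 / 57140.00 = 103.09 mm

x̄ = 139.18 mm, ȳ = 103.09 mm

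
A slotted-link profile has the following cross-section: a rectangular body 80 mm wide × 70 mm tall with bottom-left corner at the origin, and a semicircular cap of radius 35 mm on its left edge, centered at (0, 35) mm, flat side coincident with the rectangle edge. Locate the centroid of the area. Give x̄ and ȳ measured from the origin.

rectangular body: A = 80 × 70 = 5600.00, centroid at (40.00, 35.00).
semicircular end: A = ½π·35² = 1924.23, centroid at (-14.85, 35.00).
ΣA = 7524.23 mm²
ΣAx̄ = (5600.00)(40.00) + (1924.23)(-14.85) = 195416.67 mm³
ΣAȳ = (5600.00)(35.00) + (1924.23)(35.00) = 263347.89 mm³
x̄ = 195416.67 / 7524.23 = 25.97 mm
ȳ = 263347.89 / 7524.23 = 35.00 mm

x̄ = 25.97 mm, ȳ = 35.00 mm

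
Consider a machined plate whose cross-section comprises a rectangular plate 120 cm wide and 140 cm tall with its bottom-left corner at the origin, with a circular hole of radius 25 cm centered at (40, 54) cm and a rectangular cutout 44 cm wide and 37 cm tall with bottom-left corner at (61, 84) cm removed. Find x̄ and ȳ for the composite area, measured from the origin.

plate: A = 120 × 140 = 16800.00, centroid at (60.00, 70.00).
hole 1: A = −π·25² = -1963.50, centroid at (40.00, 54.00).
hole 2: A = −(44 × 37) = -1628.00, centroid at (83.00, 102.50).
ΣA = 13208.50 cm², ΣAx̄ = 794336.18 cm³, ΣAȳ = 903101.25 cm³.
x̄ = 794336.18/13208.50 = 60.14 cm; ȳ = 903101.25/13208.50 = 68.37 cm.

x̄ = 60.14 cm, ȳ = 68.37 cm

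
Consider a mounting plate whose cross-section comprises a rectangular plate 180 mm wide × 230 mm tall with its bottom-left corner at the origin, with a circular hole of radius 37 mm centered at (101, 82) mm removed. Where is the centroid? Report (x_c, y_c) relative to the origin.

x_c = 88.72 mm, y_c = 118.83 mm

plate: A = 180 × 230 = 41400.00, centroid at (90.00, 115.00).
hole: A = −π·37² = -4300.84, centroid at (101.00, 82.00).
ΣA = 37099.16 mm²
ΣAx_c = (41400.00)(90.00) + (-4300.84)(101.00) = 3291615.13 mm³
ΣAy_c = (41400.00)(115.00) + (-4300.84)(82.00) = 4408331.09 mm³
x_c = 3291615.13 / 37099.16 = 88.72 mm
y_c = 4408331.09 / 37099.16 = 118.83 mm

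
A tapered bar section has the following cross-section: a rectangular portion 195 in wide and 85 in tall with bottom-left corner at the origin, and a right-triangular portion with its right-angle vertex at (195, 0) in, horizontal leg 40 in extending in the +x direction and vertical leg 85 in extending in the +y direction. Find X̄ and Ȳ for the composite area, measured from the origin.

rectangular portion: A = 195 × 85 = 16575.00, centroid at (97.50, 42.50).
triangular portion: A = ½·40·85 = 1700.00, centroid at (208.33, 28.33).
ΣA = 18275.00 in²
ΣAX̄ = (16575.00)(97.50) + (1700.00)(208.33) = 1970229.17 in³
ΣAȲ = (16575.00)(42.50) + (1700.00)(28.33) = 752604.17 in³
X̄ = 1970229.17 / 18275.00 = 107.81 in
Ȳ = 752604.17 / 18275.00 = 41.18 in

X̄ = 107.81 in, Ȳ = 41.18 in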